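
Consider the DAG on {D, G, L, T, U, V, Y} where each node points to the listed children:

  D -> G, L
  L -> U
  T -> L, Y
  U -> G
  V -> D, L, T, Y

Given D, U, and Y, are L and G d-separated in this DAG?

5 paths connect L and G; each must be blocked for d-separation to hold:
Path 1: L ← V → D → G
  D is a chain here and D is conditioned on, so the path is blocked at D.
Path 2: L → U → G
  U is a chain here and U is conditioned on, so the path is blocked at U.
Path 3: L ← D → G
  D is a fork here and D is conditioned on, so the path is blocked at D.
Path 4: L ← T ← V → D → G
  D is a chain here and D is conditioned on, so the path is blocked at D.
Path 5: L ← T → Y ← V → D → G
  D is a chain here and D is conditioned on, so the path is blocked at D.
Every path is blocked, so L and G are d-separated given {D, U, Y}.

Yes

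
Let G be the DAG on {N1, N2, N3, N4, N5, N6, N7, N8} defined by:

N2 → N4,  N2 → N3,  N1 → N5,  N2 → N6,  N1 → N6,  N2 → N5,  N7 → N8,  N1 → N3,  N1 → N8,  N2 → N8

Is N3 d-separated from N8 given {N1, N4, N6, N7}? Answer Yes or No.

No

6 paths connect N3 and N8; each must be blocked for d-separation to hold:
Path 1: N3 ← N1 → N8
  N1 is a fork here and N1 is conditioned on, so the path is blocked at N1.
Path 2: N3 ← N1 → N5 ← N2 → N8
  N1 is a fork here and N1 is conditioned on, so the path is blocked at N1.
Path 3: N3 ← N1 → N6 ← N2 → N8
  N1 is a fork here and N1 is conditioned on, so the path is blocked at N1.
Path 4: N3 ← N2 → N8
  N2 is a fork and N2 is not conditioned on — no node blocks this path, so it is active.
Path 5: N3 ← N2 → N5 ← N1 → N8
  N5 is a collider here and neither N5 nor any of its descendants is conditioned on, so the collider stays closed — the path is blocked at N5.
Path 6: N3 ← N2 → N6 ← N1 → N8
  N1 is a fork here and N1 is conditioned on, so the path is blocked at N1.
Since the path N3 ← N2 → N8 is active, N3 and N8 are not d-separated given {N1, N4, N6, N7}.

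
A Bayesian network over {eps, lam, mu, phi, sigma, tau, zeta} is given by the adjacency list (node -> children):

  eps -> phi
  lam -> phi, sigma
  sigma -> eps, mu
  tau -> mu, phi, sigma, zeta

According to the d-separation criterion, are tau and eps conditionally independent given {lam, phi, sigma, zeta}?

There are 6 undirected paths between tau and eps; checking each against the conditioning set {lam, phi, sigma, zeta}:
Path 1: tau → mu ← sigma ← lam → phi ← eps
  mu is a collider here and neither mu nor any of its descendants is conditioned on, so the collider stays closed — the path is blocked at mu.
Path 2: tau → mu ← sigma → eps
  mu is a collider here and neither mu nor any of its descendants is conditioned on, so the collider stays closed — the path is blocked at mu.
Path 3: tau → sigma ← lam → phi ← eps
  lam is a fork here and lam is conditioned on, so the path is blocked at lam.
Path 4: tau → sigma → eps
  sigma is a chain here and sigma is conditioned on, so the path is blocked at sigma.
Path 5: tau → phi ← lam → sigma → eps
  lam is a fork here and lam is conditioned on, so the path is blocked at lam.
Path 6: tau → phi ← eps
  phi is a collider and phi is conditioned on, which opens it — no node blocks this path, so it is active.
Because an active path exists, tau and eps are not d-separated.

No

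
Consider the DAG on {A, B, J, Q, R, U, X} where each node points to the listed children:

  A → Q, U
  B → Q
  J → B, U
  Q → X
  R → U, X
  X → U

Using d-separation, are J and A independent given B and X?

Yes

Enumerating the 6 paths from J to A and testing each for blocking by {B, X}:
Path 1: J → B → Q ← A
  B is a chain here and B is conditioned on, so the path is blocked at B.
Path 2: J → B → Q → X ← R → U ← A
  B is a chain here and B is conditioned on, so the path is blocked at B.
Path 3: J → B → Q → X → U ← A
  B is a chain here and B is conditioned on, so the path is blocked at B.
Path 4: J → U ← A
  U is a collider here and neither U nor any of its descendants is conditioned on, so the collider stays closed — the path is blocked at U.
Path 5: J → U ← R → X ← Q ← A
  U is a collider here and neither U nor any of its descendants is conditioned on, so the collider stays closed — the path is blocked at U.
Path 6: J → U ← X ← Q ← A
  U is a collider here and neither U nor any of its descendants is conditioned on, so the collider stays closed — the path is blocked at U.
All paths are blocked; J ⊥ A | {B, X} holds.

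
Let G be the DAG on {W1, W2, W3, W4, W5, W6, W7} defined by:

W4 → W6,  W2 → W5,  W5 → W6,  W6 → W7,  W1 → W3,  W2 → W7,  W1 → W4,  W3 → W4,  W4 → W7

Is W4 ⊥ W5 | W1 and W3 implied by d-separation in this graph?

4 paths connect W4 and W5; each must be blocked for d-separation to hold:
  1. W4 → W6 ← W5 — W6:collider[blocks] ⇒ blocked
  2. W4 → W6 → W7 ← W2 → W5 — W6:chain[open]; W7:collider[blocks]; W2:fork[open] ⇒ blocked
  3. W4 → W7 ← W2 → W5 — W7:collider[blocks]; W2:fork[open] ⇒ blocked
  4. W4 → W7 ← W6 ← W5 — W7:collider[blocks]; W6:chain[open] ⇒ blocked
Since every path is blocked, d-separation holds.

Yes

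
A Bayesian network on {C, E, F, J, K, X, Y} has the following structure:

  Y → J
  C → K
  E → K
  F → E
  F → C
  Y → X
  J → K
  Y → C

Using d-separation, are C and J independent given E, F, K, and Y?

No

3 paths connect C and J; each must be blocked for d-separation to hold:
Path 1: C ← F → E → K ← J
  F is a fork here and F is conditioned on, so the path is blocked at F.
Path 2: C ← Y → J
  Y is a fork here and Y is conditioned on, so the path is blocked at Y.
Path 3: C → K ← J
  K is a collider and K is conditioned on, which opens it — no node blocks this path, so it is active.
Because an active path exists, C and J are not d-separated.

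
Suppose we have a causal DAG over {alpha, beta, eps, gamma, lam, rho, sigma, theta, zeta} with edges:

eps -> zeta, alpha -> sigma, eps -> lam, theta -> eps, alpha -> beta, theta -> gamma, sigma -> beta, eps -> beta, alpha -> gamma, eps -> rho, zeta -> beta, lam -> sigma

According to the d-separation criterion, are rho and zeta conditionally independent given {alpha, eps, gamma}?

We examine all 6 paths between rho and zeta:
Path 1: rho ← eps → beta ← zeta
  eps is a fork here and eps is conditioned on, so the path is blocked at eps.
Path 2: rho ← eps ← theta → gamma ← alpha → beta ← zeta
  eps is a chain here and eps is conditioned on, so the path is blocked at eps.
Path 3: rho ← eps ← theta → gamma ← alpha → sigma → beta ← zeta
  eps is a chain here and eps is conditioned on, so the path is blocked at eps.
Path 4: rho ← eps → zeta
  eps is a fork here and eps is conditioned on, so the path is blocked at eps.
Path 5: rho ← eps → lam → sigma → beta ← zeta
  eps is a fork here and eps is conditioned on, so the path is blocked at eps.
Path 6: rho ← eps → lam → sigma ← alpha → beta ← zeta
  eps is a fork here and eps is conditioned on, so the path is blocked at eps.
Every path is blocked, so rho and zeta are d-separated given {alpha, eps, gamma}.

Yes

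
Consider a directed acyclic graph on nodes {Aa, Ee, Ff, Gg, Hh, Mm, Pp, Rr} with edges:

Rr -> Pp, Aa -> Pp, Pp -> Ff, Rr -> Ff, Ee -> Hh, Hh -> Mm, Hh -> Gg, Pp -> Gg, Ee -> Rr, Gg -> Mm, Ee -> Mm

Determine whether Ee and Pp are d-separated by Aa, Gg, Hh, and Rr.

Yes

There are 6 undirected paths between Ee and Pp; checking each against the conditioning set {Aa, Gg, Hh, Rr}:
Path 1: Ee → Hh → Mm ← Gg ← Pp
  Hh is a chain here and Hh is conditioned on, so the path is blocked at Hh.
Path 2: Ee → Hh → Gg ← Pp
  Hh is a chain here and Hh is conditioned on, so the path is blocked at Hh.
Path 3: Ee → Mm ← Hh → Gg ← Pp
  Mm is a collider here and neither Mm nor any of its descendants is conditioned on, so the collider stays closed — the path is blocked at Mm.
Path 4: Ee → Mm ← Gg ← Pp
  Mm is a collider here and neither Mm nor any of its descendants is conditioned on, so the collider stays closed — the path is blocked at Mm.
Path 5: Ee → Rr → Pp
  Rr is a chain here and Rr is conditioned on, so the path is blocked at Rr.
Path 6: Ee → Rr → Ff ← Pp
  Rr is a chain here and Rr is conditioned on, so the path is blocked at Rr.
Every path is blocked, so Ee and Pp are d-separated given {Aa, Gg, Hh, Rr}.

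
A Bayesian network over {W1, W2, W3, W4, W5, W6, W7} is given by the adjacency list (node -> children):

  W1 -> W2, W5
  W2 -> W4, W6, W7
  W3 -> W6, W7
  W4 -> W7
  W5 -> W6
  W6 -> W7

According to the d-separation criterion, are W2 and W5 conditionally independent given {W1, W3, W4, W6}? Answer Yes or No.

There are 6 undirected paths between W2 and W5; checking each against the conditioning set {W1, W3, W4, W6}:
Path 1: W2 → W7 ← W3 → W6 ← W5
  W7 is a collider here and neither W7 nor any of its descendants is conditioned on, so the collider stays closed — the path is blocked at W7.
Path 2: W2 → W7 ← W6 ← W5
  W7 is a collider here and neither W7 nor any of its descendants is conditioned on, so the collider stays closed — the path is blocked at W7.
Path 3: W2 → W4 → W7 ← W3 → W6 ← W5
  W4 is a chain here and W4 is conditioned on, so the path is blocked at W4.
Path 4: W2 → W4 → W7 ← W6 ← W5
  W4 is a chain here and W4 is conditioned on, so the path is blocked at W4.
Path 5: W2 ← W1 → W5
  W1 is a fork here and W1 is conditioned on, so the path is blocked at W1.
Path 6: W2 → W6 ← W5
  W6 is a collider and W6 is conditioned on, which opens it — no node blocks this path, so it is active.
At least one path is unblocked, so d-separation fails.

No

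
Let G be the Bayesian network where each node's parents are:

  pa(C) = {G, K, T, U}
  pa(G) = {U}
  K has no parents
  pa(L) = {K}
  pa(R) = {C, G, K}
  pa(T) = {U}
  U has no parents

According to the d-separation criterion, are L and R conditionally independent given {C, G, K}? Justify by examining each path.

We examine all 5 paths between L and R:
Path 1: L ← K → R
  K is a fork here and K is conditioned on, so the path is blocked at K.
Path 2: L ← K → C ← G → R
  K is a fork here and K is conditioned on, so the path is blocked at K.
Path 3: L ← K → C → R
  K is a fork here and K is conditioned on, so the path is blocked at K.
Path 4: L ← K → C ← T ← U → G → R
  K is a fork here and K is conditioned on, so the path is blocked at K.
Path 5: L ← K → C ← U → G → R
  K is a fork here and K is conditioned on, so the path is blocked at K.
Every path is blocked, so L and R are d-separated given {C, G, K}.

Yes — L and R are d-separated given {C, G, K}.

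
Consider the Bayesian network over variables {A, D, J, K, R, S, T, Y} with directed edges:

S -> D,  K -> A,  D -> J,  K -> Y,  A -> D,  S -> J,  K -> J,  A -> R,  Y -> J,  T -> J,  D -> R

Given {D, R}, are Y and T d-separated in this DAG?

Yes

Enumerating the 6 paths from Y to T and testing each for blocking by {D, R}:
Path 1: Y ← K → A → R ← D ← S → J ← T
  D is a chain here and D is conditioned on, so the path is blocked at D.
Path 2: Y ← K → A → R ← D → J ← T
  D is a fork here and D is conditioned on, so the path is blocked at D.
Path 3: Y ← K → A → D ← S → J ← T
  J is a collider here and neither J nor any of its descendants is conditioned on, so the collider stays closed — the path is blocked at J.
Path 4: Y ← K → A → D → J ← T
  D is a chain here and D is conditioned on, so the path is blocked at D.
Path 5: Y ← K → J ← T
  J is a collider here and neither J nor any of its descendants is conditioned on, so the collider stays closed — the path is blocked at J.
Path 6: Y → J ← T
  J is a collider here and neither J nor any of its descendants is conditioned on, so the collider stays closed — the path is blocked at J.
All paths are blocked; Y ⊥ T | {D, R} holds.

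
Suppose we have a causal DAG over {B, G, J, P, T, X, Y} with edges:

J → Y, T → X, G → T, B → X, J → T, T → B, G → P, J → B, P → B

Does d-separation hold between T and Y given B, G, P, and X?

No

There are 4 undirected paths between T and Y; checking each against the conditioning set {B, G, P, X}:
Path 1: T → X ← B ← J → Y
  B is a chain here and B is conditioned on, so the path is blocked at B.
Path 2: T → B ← J → Y
  B is a collider and B is conditioned on, which opens it; J is a fork and J is not conditioned on — no node blocks this path, so it is active.
Path 3: T ← J → Y
  J is a fork and J is not conditioned on — no node blocks this path, so it is active.
Path 4: T ← G → P → B ← J → Y
  G is a fork here and G is conditioned on, so the path is blocked at G.
Since the path T → B ← J → Y is active, T and Y are not d-separated given {B, G, P, X}.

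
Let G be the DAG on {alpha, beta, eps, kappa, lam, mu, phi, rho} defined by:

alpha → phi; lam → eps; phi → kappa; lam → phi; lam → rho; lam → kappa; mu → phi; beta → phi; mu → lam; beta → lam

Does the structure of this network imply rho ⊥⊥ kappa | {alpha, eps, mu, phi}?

No

We examine all 4 paths between rho and kappa:
Path 1: rho ← lam ← beta → phi → kappa
  phi is a chain here and phi is conditioned on, so the path is blocked at phi.
Path 2: rho ← lam → kappa
  lam is a fork and lam is not conditioned on — no node blocks this path, so it is active.
Path 3: rho ← lam → phi → kappa
  phi is a chain here and phi is conditioned on, so the path is blocked at phi.
Path 4: rho ← lam ← mu → phi → kappa
  mu is a fork here and mu is conditioned on, so the path is blocked at mu.
Because an active path exists, rho and kappa are not d-separated.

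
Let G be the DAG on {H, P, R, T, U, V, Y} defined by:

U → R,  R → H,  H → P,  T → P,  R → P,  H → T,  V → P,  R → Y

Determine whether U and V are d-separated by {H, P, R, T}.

Yes

3 paths connect U and V; each must be blocked for d-separation to hold:
  1. U → R → P ← V — R:chain[blocks]; P:collider[open] ⇒ blocked
  2. U → R → H → P ← V — R:chain[blocks]; H:chain[blocks]; P:collider[open] ⇒ blocked
  3. U → R → H → T → P ← V — R:chain[blocks]; H:chain[blocks]; T:chain[blocks]; P:collider[open] ⇒ blocked
Since every path is blocked, d-separation holds.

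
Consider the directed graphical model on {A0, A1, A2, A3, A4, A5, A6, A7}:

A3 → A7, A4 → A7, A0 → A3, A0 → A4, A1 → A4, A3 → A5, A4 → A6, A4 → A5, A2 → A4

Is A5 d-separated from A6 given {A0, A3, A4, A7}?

Yes — A5 and A6 are d-separated given {A0, A3, A4, A7}.

There are 3 undirected paths between A5 and A6; checking each against the conditioning set {A0, A3, A4, A7}:
  1. A5 ← A4 → A6 — A4:fork[blocks] ⇒ blocked
  2. A5 ← A3 ← A0 → A4 → A6 — A3:chain[blocks]; A0:fork[blocks]; A4:chain[blocks] ⇒ blocked
  3. A5 ← A3 → A7 ← A4 → A6 — A3:fork[blocks]; A7:collider[open]; A4:fork[blocks] ⇒ blocked
Every path is blocked, so A5 and A6 are d-separated given {A0, A3, A4, A7}.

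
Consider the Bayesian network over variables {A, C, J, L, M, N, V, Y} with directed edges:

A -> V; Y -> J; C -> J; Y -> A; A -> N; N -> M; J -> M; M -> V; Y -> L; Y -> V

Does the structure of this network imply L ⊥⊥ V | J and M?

No

There are 5 undirected paths between L and V; checking each against the conditioning set {J, M}:
Path 1: L ← Y → A → V
  Y is a fork and Y is not conditioned on; A is a chain and A is not conditioned on — no node blocks this path, so it is active.
Path 2: L ← Y → A → N → M → V
  M is a chain here and M is conditioned on, so the path is blocked at M.
Path 3: L ← Y → J → M → V
  J is a chain here and J is conditioned on, so the path is blocked at J.
Path 4: L ← Y → J → M ← N ← A → V
  J is a chain here and J is conditioned on, so the path is blocked at J.
Path 5: L ← Y → V
  Y is a fork and Y is not conditioned on — no node blocks this path, so it is active.
Because an active path exists, L and V are not d-separated.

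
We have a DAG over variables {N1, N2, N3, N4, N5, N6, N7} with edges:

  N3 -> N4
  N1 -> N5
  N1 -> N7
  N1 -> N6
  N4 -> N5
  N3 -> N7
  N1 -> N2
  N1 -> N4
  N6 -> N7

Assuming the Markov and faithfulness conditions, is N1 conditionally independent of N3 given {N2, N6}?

We examine all 4 paths between N1 and N3:
Path 1: N1 → N5 ← N4 ← N3
  N5 is a collider here and neither N5 nor any of its descendants is conditioned on, so the collider stays closed — the path is blocked at N5.
Path 2: N1 → N4 ← N3
  N4 is a collider here and neither N4 nor any of its descendants is conditioned on, so the collider stays closed — the path is blocked at N4.
Path 3: N1 → N7 ← N3
  N7 is a collider here and neither N7 nor any of its descendants is conditioned on, so the collider stays closed — the path is blocked at N7.
Path 4: N1 → N6 → N7 ← N3
  N6 is a chain here and N6 is conditioned on, so the path is blocked at N6.
Since every path is blocked, d-separation holds.

Yes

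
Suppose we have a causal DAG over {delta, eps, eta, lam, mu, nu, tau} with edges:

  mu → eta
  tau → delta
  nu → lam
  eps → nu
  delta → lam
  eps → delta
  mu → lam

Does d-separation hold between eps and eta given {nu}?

We examine all 2 paths between eps and eta:
Path 1: eps → nu → lam ← mu → eta
  nu is a chain here and nu is conditioned on, so the path is blocked at nu.
Path 2: eps → delta → lam ← mu → eta
  lam is a collider here and neither lam nor any of its descendants is conditioned on, so the collider stays closed — the path is blocked at lam.
Since every path is blocked, d-separation holds.

Yes — eps and eta are d-separated given {nu}.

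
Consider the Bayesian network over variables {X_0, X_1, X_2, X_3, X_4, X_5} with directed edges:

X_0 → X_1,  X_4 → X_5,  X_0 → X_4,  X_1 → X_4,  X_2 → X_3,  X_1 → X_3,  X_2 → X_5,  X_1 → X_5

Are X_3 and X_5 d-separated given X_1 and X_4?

No

Enumerating the 4 paths from X_3 to X_5 and testing each for blocking by {X_1, X_4}:
Path 1: X_3 ← X_2 → X_5
  X_2 is a fork and X_2 is not conditioned on — no node blocks this path, so it is active.
Path 2: X_3 ← X_1 → X_4 → X_5
  X_1 is a fork here and X_1 is conditioned on, so the path is blocked at X_1.
Path 3: X_3 ← X_1 → X_5
  X_1 is a fork here and X_1 is conditioned on, so the path is blocked at X_1.
Path 4: X_3 ← X_1 ← X_0 → X_4 → X_5
  X_1 is a chain here and X_1 is conditioned on, so the path is blocked at X_1.
Because an active path exists, X_3 and X_5 are not d-separated.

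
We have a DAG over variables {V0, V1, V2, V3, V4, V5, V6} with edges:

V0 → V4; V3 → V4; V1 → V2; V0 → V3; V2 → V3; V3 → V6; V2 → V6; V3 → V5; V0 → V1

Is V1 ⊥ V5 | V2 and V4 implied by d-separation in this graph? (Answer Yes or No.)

No

4 paths connect V1 and V5; each must be blocked for d-separation to hold:
  1. V1 ← V0 → V4 ← V3 → V5 — V0:fork[open]; V4:collider[open]; V3:fork[open] ⇒ active
  2. V1 ← V0 → V3 → V5 — V0:fork[open]; V3:chain[open] ⇒ active
  3. V1 → V2 → V3 → V5 — V2:chain[blocks]; V3:chain[open] ⇒ blocked
  4. V1 → V2 → V6 ← V3 → V5 — V2:chain[blocks]; V6:collider[blocks]; V3:fork[open] ⇒ blocked
Since the path V1 ← V0 → V4 ← V3 → V5 is active, V1 and V5 are not d-separated given {V2, V4}.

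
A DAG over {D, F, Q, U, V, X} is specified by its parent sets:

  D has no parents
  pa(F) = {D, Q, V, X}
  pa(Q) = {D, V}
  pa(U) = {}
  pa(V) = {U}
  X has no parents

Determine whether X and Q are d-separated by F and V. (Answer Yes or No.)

3 paths connect X and Q; each must be blocked for d-separation to hold:
  1. X → F ← V → Q — F:collider[open]; V:fork[blocks] ⇒ blocked
  2. X → F ← D → Q — F:collider[open]; D:fork[open] ⇒ active
  3. X → F ← Q — F:collider[open] ⇒ active
Because an active path exists, X and Q are not d-separated.

No — X and Q are not d-separated given {F, V}.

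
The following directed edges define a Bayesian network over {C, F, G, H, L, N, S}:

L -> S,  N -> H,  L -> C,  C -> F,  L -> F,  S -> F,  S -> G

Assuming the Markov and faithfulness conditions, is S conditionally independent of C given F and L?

Enumerating the 4 paths from S to C and testing each for blocking by {F, L}:
Path 1: S ← L → C
  L is a fork here and L is conditioned on, so the path is blocked at L.
Path 2: S ← L → F ← C
  L is a fork here and L is conditioned on, so the path is blocked at L.
Path 3: S → F ← C
  F is a collider and F is conditioned on, which opens it — no node blocks this path, so it is active.
Path 4: S → F ← L → C
  L is a fork here and L is conditioned on, so the path is blocked at L.
At least one path is unblocked, so d-separation fails.

No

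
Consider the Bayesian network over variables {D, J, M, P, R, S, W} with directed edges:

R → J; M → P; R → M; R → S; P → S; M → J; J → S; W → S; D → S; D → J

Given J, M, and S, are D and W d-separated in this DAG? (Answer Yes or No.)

Enumerating the 6 paths from D to W and testing each for blocking by {J, M, S}:
Path 1: D → S ← W
  S is a collider and S is conditioned on, which opens it — no node blocks this path, so it is active.
Path 2: D → J → S ← W
  J is a chain here and J is conditioned on, so the path is blocked at J.
Path 3: D → J ← M → P → S ← W
  M is a fork here and M is conditioned on, so the path is blocked at M.
Path 4: D → J ← M ← R → S ← W
  M is a chain here and M is conditioned on, so the path is blocked at M.
Path 5: D → J ← R → S ← W
  J is a collider and J is conditioned on, which opens it; R is a fork and R is not conditioned on; S is a collider and S is conditioned on, which opens it — no node blocks this path, so it is active.
Path 6: D → J ← R → M → P → S ← W
  M is a chain here and M is conditioned on, so the path is blocked at M.
Since the path D → S ← W is active, D and W are not d-separated given {J, M, S}.

No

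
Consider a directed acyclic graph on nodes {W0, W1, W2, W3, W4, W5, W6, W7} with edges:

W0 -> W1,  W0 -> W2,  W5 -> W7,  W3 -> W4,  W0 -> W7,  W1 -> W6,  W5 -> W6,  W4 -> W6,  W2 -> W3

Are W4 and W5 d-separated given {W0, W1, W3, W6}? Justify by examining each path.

Enumerating the 4 paths from W4 to W5 and testing each for blocking by {W0, W1, W3, W6}:
Path 1: W4 ← W3 ← W2 ← W0 → W1 → W6 ← W5
  W3 is a chain here and W3 is conditioned on, so the path is blocked at W3.
Path 2: W4 ← W3 ← W2 ← W0 → W7 ← W5
  W3 is a chain here and W3 is conditioned on, so the path is blocked at W3.
Path 3: W4 → W6 ← W1 ← W0 → W7 ← W5
  W1 is a chain here and W1 is conditioned on, so the path is blocked at W1.
Path 4: W4 → W6 ← W5
  W6 is a collider and W6 is conditioned on, which opens it — no node blocks this path, so it is active.
Because an active path exists, W4 and W5 are not d-separated.

No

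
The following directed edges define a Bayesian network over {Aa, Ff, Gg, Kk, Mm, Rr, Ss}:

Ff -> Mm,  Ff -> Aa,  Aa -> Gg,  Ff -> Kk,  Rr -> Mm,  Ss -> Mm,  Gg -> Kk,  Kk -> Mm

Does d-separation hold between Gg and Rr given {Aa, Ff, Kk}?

Yes

There are 4 undirected paths between Gg and Rr; checking each against the conditioning set {Aa, Ff, Kk}:
Path 1: Gg → Kk → Mm ← Rr
  Kk is a chain here and Kk is conditioned on, so the path is blocked at Kk.
Path 2: Gg → Kk ← Ff → Mm ← Rr
  Ff is a fork here and Ff is conditioned on, so the path is blocked at Ff.
Path 3: Gg ← Aa ← Ff → Kk → Mm ← Rr
  Aa is a chain here and Aa is conditioned on, so the path is blocked at Aa.
Path 4: Gg ← Aa ← Ff → Mm ← Rr
  Aa is a chain here and Aa is conditioned on, so the path is blocked at Aa.
All paths are blocked; Gg ⊥ Rr | {Aa, Ff, Kk} holds.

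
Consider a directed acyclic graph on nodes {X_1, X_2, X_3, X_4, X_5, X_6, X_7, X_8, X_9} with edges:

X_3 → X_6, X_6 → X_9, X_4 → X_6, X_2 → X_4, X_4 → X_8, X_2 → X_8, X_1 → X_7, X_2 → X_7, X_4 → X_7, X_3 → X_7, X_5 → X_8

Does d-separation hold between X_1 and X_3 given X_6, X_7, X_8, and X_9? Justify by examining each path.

There are 4 undirected paths between X_1 and X_3; checking each against the conditioning set {X_6, X_7, X_8, X_9}:
Path 1: X_1 → X_7 ← X_4 → X_6 ← X_3
  X_7 is a collider and X_7 is conditioned on, which opens it; X_4 is a fork and X_4 is not conditioned on; X_6 is a collider and X_6 is conditioned on, which opens it — no node blocks this path, so it is active.
Path 2: X_1 → X_7 ← X_3
  X_7 is a collider and X_7 is conditioned on, which opens it — no node blocks this path, so it is active.
Path 3: X_1 → X_7 ← X_2 → X_4 → X_6 ← X_3
  X_7 is a collider and X_7 is conditioned on, which opens it; X_2 is a fork and X_2 is not conditioned on; X_4 is a chain and X_4 is not conditioned on; X_6 is a collider and X_6 is conditioned on, which opens it — no node blocks this path, so it is active.
Path 4: X_1 → X_7 ← X_2 → X_8 ← X_4 → X_6 ← X_3
  X_7 is a collider and X_7 is conditioned on, which opens it; X_2 is a fork and X_2 is not conditioned on; X_8 is a collider and X_8 is conditioned on, which opens it; X_4 is a fork and X_4 is not conditioned on; X_6 is a collider and X_6 is conditioned on, which opens it — no node blocks this path, so it is active.
Because an active path exists, X_1 and X_3 are not d-separated.

No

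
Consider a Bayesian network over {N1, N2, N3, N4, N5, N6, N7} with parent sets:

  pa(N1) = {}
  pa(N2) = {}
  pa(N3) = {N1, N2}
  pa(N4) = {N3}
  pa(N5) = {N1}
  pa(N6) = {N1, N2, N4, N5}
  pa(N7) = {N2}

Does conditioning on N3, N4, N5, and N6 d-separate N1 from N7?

We examine all 6 paths between N1 and N7:
Path 1: N1 → N5 → N6 ← N2 → N7
  N5 is a chain here and N5 is conditioned on, so the path is blocked at N5.
Path 2: N1 → N5 → N6 ← N4 ← N3 ← N2 → N7
  N5 is a chain here and N5 is conditioned on, so the path is blocked at N5.
Path 3: N1 → N3 ← N2 → N7
  N3 is a collider and N3 is conditioned on, which opens it; N2 is a fork and N2 is not conditioned on — no node blocks this path, so it is active.
Path 4: N1 → N3 → N4 → N6 ← N2 → N7
  N3 is a chain here and N3 is conditioned on, so the path is blocked at N3.
Path 5: N1 → N6 ← N2 → N7
  N6 is a collider and N6 is conditioned on, which opens it; N2 is a fork and N2 is not conditioned on — no node blocks this path, so it is active.
Path 6: N1 → N6 ← N4 ← N3 ← N2 → N7
  N4 is a chain here and N4 is conditioned on, so the path is blocked at N4.
Because an active path exists, N1 and N7 are not d-separated.

No — N1 and N7 are not d-separated given {N3, N4, N5, N6}.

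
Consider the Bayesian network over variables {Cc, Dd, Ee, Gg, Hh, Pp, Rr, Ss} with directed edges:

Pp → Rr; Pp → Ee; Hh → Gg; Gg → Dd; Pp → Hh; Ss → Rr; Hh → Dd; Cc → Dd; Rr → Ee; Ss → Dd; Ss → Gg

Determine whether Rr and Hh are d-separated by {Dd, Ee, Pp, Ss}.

Yes

Enumerating the 6 paths from Rr to Hh and testing each for blocking by {Dd, Ee, Pp, Ss}:
  1. Rr ← Ss → Dd ← Hh — Ss:fork[blocks]; Dd:collider[open] ⇒ blocked
  2. Rr ← Ss → Dd ← Gg ← Hh — Ss:fork[blocks]; Dd:collider[open]; Gg:chain[open] ⇒ blocked
  3. Rr ← Ss → Gg ← Hh — Ss:fork[blocks]; Gg:collider[open] ⇒ blocked
  4. Rr ← Ss → Gg → Dd ← Hh — Ss:fork[blocks]; Gg:chain[open]; Dd:collider[open] ⇒ blocked
  5. Rr → Ee ← Pp → Hh — Ee:collider[open]; Pp:fork[blocks] ⇒ blocked
  6. Rr ← Pp → Hh — Pp:fork[blocks] ⇒ blocked
Every path is blocked, so Rr and Hh are d-separated given {Dd, Ee, Pp, Ss}.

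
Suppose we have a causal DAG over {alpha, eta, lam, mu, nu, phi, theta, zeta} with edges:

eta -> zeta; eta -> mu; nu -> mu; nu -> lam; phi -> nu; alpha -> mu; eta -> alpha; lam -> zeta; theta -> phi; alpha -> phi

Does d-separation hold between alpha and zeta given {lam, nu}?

6 paths connect alpha and zeta; each must be blocked for d-separation to hold:
Path 1: alpha → mu ← eta → zeta
  mu is a collider here and neither mu nor any of its descendants is conditioned on, so the collider stays closed — the path is blocked at mu.
Path 2: alpha → mu ← nu → lam → zeta
  mu is a collider here and neither mu nor any of its descendants is conditioned on, so the collider stays closed — the path is blocked at mu.
Path 3: alpha ← eta → mu ← nu → lam → zeta
  mu is a collider here and neither mu nor any of its descendants is conditioned on, so the collider stays closed — the path is blocked at mu.
Path 4: alpha ← eta → zeta
  eta is a fork and eta is not conditioned on — no node blocks this path, so it is active.
Path 5: alpha → phi → nu → mu ← eta → zeta
  nu is a chain here and nu is conditioned on, so the path is blocked at nu.
Path 6: alpha → phi → nu → lam → zeta
  nu is a chain here and nu is conditioned on, so the path is blocked at nu.
Since the path alpha ← eta → zeta is active, alpha and zeta are not d-separated given {lam, nu}.

No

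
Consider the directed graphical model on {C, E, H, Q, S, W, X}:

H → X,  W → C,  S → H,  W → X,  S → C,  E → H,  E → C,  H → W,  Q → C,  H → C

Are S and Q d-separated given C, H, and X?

Enumerating the 5 paths from S to Q and testing each for blocking by {C, H, X}:
Path 1: S → H → W → C ← Q
  H is a chain here and H is conditioned on, so the path is blocked at H.
Path 2: S → H → C ← Q
  H is a chain here and H is conditioned on, so the path is blocked at H.
Path 3: S → H ← E → C ← Q
  H is a collider and H is conditioned on, which opens it; E is a fork and E is not conditioned on; C is a collider and C is conditioned on, which opens it — no node blocks this path, so it is active.
Path 4: S → H → X ← W → C ← Q
  H is a chain here and H is conditioned on, so the path is blocked at H.
Path 5: S → C ← Q
  C is a collider and C is conditioned on, which opens it — no node blocks this path, so it is active.
Because an active path exists, S and Q are not d-separated.

No — S and Q are not d-separated given {C, H, X}.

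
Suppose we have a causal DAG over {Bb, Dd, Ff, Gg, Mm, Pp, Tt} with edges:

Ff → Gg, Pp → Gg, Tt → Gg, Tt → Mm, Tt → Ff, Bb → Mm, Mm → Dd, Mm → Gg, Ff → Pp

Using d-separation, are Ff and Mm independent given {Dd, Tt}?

We examine all 6 paths between Ff and Mm:
  1. Ff → Pp → Gg ← Tt → Mm — Pp:chain[open]; Gg:collider[blocks]; Tt:fork[blocks] ⇒ blocked
  2. Ff → Pp → Gg ← Mm — Pp:chain[open]; Gg:collider[blocks] ⇒ blocked
  3. Ff ← Tt → Gg ← Mm — Tt:fork[blocks]; Gg:collider[blocks] ⇒ blocked
  4. Ff ← Tt → Mm — Tt:fork[blocks] ⇒ blocked
  5. Ff → Gg ← Tt → Mm — Gg:collider[blocks]; Tt:fork[blocks] ⇒ blocked
  6. Ff → Gg ← Mm — Gg:collider[blocks] ⇒ blocked
Since every path is blocked, d-separation holds.

Yes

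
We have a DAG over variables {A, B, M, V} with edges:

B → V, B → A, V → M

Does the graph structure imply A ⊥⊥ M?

No

Only one path connects A and M:
  1. A ← B → V → M — B:fork[open]; V:chain[open] ⇒ active
Because an active path exists, A and M are not d-separated.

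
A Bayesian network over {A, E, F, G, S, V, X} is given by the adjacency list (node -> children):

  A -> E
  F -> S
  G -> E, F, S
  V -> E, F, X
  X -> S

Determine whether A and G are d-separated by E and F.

No

There are 5 undirected paths between A and G; checking each against the conditioning set {E, F}:
  1. A → E ← G — E:collider[open] ⇒ active
  2. A → E ← V → X → S ← G — E:collider[open]; V:fork[open]; X:chain[open]; S:collider[blocks] ⇒ blocked
  3. A → E ← V → X → S ← F ← G — E:collider[open]; V:fork[open]; X:chain[open]; S:collider[blocks]; F:chain[blocks] ⇒ blocked
  4. A → E ← V → F → S ← G — E:collider[open]; V:fork[open]; F:chain[blocks]; S:collider[blocks] ⇒ blocked
  5. A → E ← V → F ← G — E:collider[open]; V:fork[open]; F:collider[open] ⇒ active
Since the path A → E ← G is active, A and G are not d-separated given {E, F}.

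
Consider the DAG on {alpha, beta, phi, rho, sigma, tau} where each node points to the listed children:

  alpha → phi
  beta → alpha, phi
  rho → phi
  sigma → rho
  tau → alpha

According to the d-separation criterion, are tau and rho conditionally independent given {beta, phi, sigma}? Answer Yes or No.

No — tau and rho are not d-separated given {beta, phi, sigma}.

2 paths connect tau and rho; each must be blocked for d-separation to hold:
  1. tau → alpha ← beta → phi ← rho — alpha:collider[open]; beta:fork[blocks]; phi:collider[open] ⇒ blocked
  2. tau → alpha → phi ← rho — alpha:chain[open]; phi:collider[open] ⇒ active
At least one path is unblocked, so d-separation fails.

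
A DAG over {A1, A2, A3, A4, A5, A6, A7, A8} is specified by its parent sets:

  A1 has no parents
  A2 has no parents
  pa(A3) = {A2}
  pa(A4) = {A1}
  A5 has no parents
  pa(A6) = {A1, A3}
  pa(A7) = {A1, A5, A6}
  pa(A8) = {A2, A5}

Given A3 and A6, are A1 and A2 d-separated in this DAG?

Yes — A1 and A2 are d-separated given {A3, A6}.

Enumerating the 4 paths from A1 to A2 and testing each for blocking by {A3, A6}:
  1. A1 → A7 ← A5 → A8 ← A2 — A7:collider[blocks]; A5:fork[open]; A8:collider[blocks] ⇒ blocked
  2. A1 → A7 ← A6 ← A3 ← A2 — A7:collider[blocks]; A6:chain[blocks]; A3:chain[blocks] ⇒ blocked
  3. A1 → A6 → A7 ← A5 → A8 ← A2 — A6:chain[blocks]; A7:collider[blocks]; A5:fork[open]; A8:collider[blocks] ⇒ blocked
  4. A1 → A6 ← A3 ← A2 — A6:collider[open]; A3:chain[blocks] ⇒ blocked
Since every path is blocked, d-separation holds.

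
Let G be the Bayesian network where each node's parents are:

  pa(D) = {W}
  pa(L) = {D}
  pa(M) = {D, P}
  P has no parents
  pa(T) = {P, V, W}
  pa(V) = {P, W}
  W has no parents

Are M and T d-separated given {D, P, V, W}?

There are 6 undirected paths between M and T; checking each against the conditioning set {D, P, V, W}:
Path 1: M ← D ← W → T
  D is a chain here and D is conditioned on, so the path is blocked at D.
Path 2: M ← D ← W → V ← P → T
  D is a chain here and D is conditioned on, so the path is blocked at D.
Path 3: M ← D ← W → V → T
  D is a chain here and D is conditioned on, so the path is blocked at D.
Path 4: M ← P → T
  P is a fork here and P is conditioned on, so the path is blocked at P.
Path 5: M ← P → V ← W → T
  P is a fork here and P is conditioned on, so the path is blocked at P.
Path 6: M ← P → V → T
  P is a fork here and P is conditioned on, so the path is blocked at P.
Since every path is blocked, d-separation holds.

Yes — M and T are d-separated given {D, P, V, W}.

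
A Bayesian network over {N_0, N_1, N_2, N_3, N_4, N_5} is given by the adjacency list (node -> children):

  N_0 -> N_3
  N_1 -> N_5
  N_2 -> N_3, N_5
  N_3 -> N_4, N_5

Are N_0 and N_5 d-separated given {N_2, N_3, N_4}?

We examine all 2 paths between N_0 and N_5:
Path 1: N_0 → N_3 → N_5
  N_3 is a chain here and N_3 is conditioned on, so the path is blocked at N_3.
Path 2: N_0 → N_3 ← N_2 → N_5
  N_2 is a fork here and N_2 is conditioned on, so the path is blocked at N_2.
All paths are blocked; N_0 ⊥ N_5 | {N_2, N_3, N_4} holds.

Yes — N_0 and N_5 are d-separated given {N_2, N_3, N_4}.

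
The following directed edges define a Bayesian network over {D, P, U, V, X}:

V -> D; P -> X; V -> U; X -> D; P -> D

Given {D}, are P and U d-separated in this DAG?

Enumerating the 2 paths from P to U and testing each for blocking by {D}:
Path 1: P → D ← V → U
  D is a collider and D is conditioned on, which opens it; V is a fork and V is not conditioned on — no node blocks this path, so it is active.
Path 2: P → X → D ← V → U
  X is a chain and X is not conditioned on; D is a collider and D is conditioned on, which opens it; V is a fork and V is not conditioned on — no node blocks this path, so it is active.
Since the path P → D ← V → U is active, P and U are not d-separated given {D}.

No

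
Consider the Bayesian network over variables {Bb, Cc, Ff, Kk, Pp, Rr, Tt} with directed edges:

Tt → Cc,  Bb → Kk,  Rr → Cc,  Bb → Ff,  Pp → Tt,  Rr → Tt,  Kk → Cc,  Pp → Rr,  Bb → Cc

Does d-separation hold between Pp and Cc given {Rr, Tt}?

Yes — Pp and Cc are d-separated given {Rr, Tt}.

4 paths connect Pp and Cc; each must be blocked for d-separation to hold:
  1. Pp → Tt ← Rr → Cc — Tt:collider[open]; Rr:fork[blocks] ⇒ blocked
  2. Pp → Tt → Cc — Tt:chain[blocks] ⇒ blocked
  3. Pp → Rr → Tt → Cc — Rr:chain[blocks]; Tt:chain[blocks] ⇒ blocked
  4. Pp → Rr → Cc — Rr:chain[blocks] ⇒ blocked
Every path is blocked, so Pp and Cc are d-separated given {Rr, Tt}.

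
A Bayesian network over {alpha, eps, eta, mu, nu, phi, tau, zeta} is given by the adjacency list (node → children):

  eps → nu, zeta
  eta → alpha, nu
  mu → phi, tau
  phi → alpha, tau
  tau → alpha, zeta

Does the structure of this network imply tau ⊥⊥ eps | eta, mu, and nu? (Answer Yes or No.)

We examine all 4 paths between tau and eps:
Path 1: tau ← phi → alpha ← eta → nu ← eps
  alpha is a collider here and neither alpha nor any of its descendants is conditioned on, so the collider stays closed — the path is blocked at alpha.
Path 2: tau ← mu → phi → alpha ← eta → nu ← eps
  mu is a fork here and mu is conditioned on, so the path is blocked at mu.
Path 3: tau → alpha ← eta → nu ← eps
  alpha is a collider here and neither alpha nor any of its descendants is conditioned on, so the collider stays closed — the path is blocked at alpha.
Path 4: tau → zeta ← eps
  zeta is a collider here and neither zeta nor any of its descendants is conditioned on, so the collider stays closed — the path is blocked at zeta.
Every path is blocked, so tau and eps are d-separated given {eta, mu, nu}.

Yes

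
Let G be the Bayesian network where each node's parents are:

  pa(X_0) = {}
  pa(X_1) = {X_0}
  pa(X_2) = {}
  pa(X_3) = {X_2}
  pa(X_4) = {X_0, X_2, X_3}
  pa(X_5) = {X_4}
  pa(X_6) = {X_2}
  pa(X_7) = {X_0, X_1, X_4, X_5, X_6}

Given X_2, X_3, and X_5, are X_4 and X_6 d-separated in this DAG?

Yes

6 paths connect X_4 and X_6; each must be blocked for d-separation to hold:
Path 1: X_4 ← X_0 → X_7 ← X_6
  X_7 is a collider here and neither X_7 nor any of its descendants is conditioned on, so the collider stays closed — the path is blocked at X_7.
Path 2: X_4 ← X_0 → X_1 → X_7 ← X_6
  X_7 is a collider here and neither X_7 nor any of its descendants is conditioned on, so the collider stays closed — the path is blocked at X_7.
Path 3: X_4 ← X_3 ← X_2 → X_6
  X_3 is a chain here and X_3 is conditioned on, so the path is blocked at X_3.
Path 4: X_4 ← X_2 → X_6
  X_2 is a fork here and X_2 is conditioned on, so the path is blocked at X_2.
Path 5: X_4 → X_5 → X_7 ← X_6
  X_5 is a chain here and X_5 is conditioned on, so the path is blocked at X_5.
Path 6: X_4 → X_7 ← X_6
  X_7 is a collider here and neither X_7 nor any of its descendants is conditioned on, so the collider stays closed — the path is blocked at X_7.
Every path is blocked, so X_4 and X_6 are d-separated given {X_2, X_3, X_5}.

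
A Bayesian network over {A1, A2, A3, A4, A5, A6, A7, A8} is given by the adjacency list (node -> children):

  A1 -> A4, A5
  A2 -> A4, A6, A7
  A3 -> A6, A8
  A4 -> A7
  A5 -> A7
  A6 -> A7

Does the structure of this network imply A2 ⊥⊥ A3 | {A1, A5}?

Enumerating the 4 paths from A2 to A3 and testing each for blocking by {A1, A5}:
  1. A2 → A4 → A7 ← A6 ← A3 — A4:chain[open]; A7:collider[blocks]; A6:chain[open] ⇒ blocked
  2. A2 → A4 ← A1 → A5 → A7 ← A6 ← A3 — A4:collider[blocks]; A1:fork[blocks]; A5:chain[blocks]; A7:collider[blocks]; A6:chain[open] ⇒ blocked
  3. A2 → A7 ← A6 ← A3 — A7:collider[blocks]; A6:chain[open] ⇒ blocked
  4. A2 → A6 ← A3 — A6:collider[blocks] ⇒ blocked
All paths are blocked; A2 ⊥ A3 | {A1, A5} holds.

Yes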